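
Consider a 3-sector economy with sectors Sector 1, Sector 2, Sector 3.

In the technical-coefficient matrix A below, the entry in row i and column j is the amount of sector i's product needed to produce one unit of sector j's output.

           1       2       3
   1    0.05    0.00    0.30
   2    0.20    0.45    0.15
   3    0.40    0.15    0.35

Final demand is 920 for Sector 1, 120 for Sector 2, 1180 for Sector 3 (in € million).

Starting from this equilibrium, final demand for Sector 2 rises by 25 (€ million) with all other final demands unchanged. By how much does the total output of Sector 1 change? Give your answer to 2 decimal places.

I − A =
  [   0.95     0.00    -0.30]
  [  -0.20     0.55    -0.15]
  [  -0.40    -0.15     0.65]
Cofactors of I−A, C_ij = (−1)^(i+j)·(minor ij) (rows/columns in the sector order above):
  C_11 = (0.55)(0.65) − (-0.15)(-0.15) = 0.3350
  C_12 = −[(-0.20)(0.65) − (-0.15)(-0.40)] = 0.1900
  C_13 = (-0.20)(-0.15) − (0.55)(-0.40) = 0.2500
  C_21 = −[(0.00)(0.65) − (-0.30)(-0.15)] = 0.0450
  C_22 = (0.95)(0.65) − (-0.30)(-0.40) = 0.4975
  C_23 = −[(0.95)(-0.15) − (0.00)(-0.40)] = 0.1425
  C_31 = (0.00)(-0.15) − (-0.30)(0.55) = 0.1650
  C_32 = −[(0.95)(-0.15) − (-0.30)(-0.20)] = 0.2025
  C_33 = (0.95)(0.55) − (0.00)(-0.20) = 0.5225
det(I−A) = Σ_j (I−A)_1j·C_1j = (0.95)(0.3350) + (0.00)(0.1900) + (-0.30)(0.2500) = 0.24325
adj(I−A) = Cᵀ =
  [ 0.3350   0.0450   0.1650]
  [ 0.1900   0.4975   0.2025]
  [ 0.2500   0.1425   0.5225]
(I − A)⁻¹ = adj(I−A) / det(I−A) ≈
  [   1.3772     0.1850     0.6783]
  [   0.7811     2.0452     0.8325]
  [   1.0277     0.5858     2.1480]
Δx = (I − A)⁻¹ Δd with Δd having +25 in the Sector 2 component and 0 elsewhere.
So Δx_1 = L_12 · (+25), where L_12 = adj(I−A)_12 / det(I−A) = 0.0450 / 0.24325.
Δx_1 = 0.0450 × (+25) / 0.24325 = 1.125 / 0.24325 ≈ 4.62.

Δx_1 = 4.62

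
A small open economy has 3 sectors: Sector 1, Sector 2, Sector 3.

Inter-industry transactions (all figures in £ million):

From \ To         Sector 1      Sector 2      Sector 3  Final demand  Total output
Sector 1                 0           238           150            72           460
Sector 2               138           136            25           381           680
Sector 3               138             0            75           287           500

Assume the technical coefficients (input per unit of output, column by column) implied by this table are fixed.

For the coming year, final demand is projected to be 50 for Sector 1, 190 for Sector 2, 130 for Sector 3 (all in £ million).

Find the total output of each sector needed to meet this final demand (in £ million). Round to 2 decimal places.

Technical coefficients a_ij = z_ij / X_j:
  a_11 = 0/460 = 0.00, a_21 = 138/460 = 0.30, a_31 = 138/460 = 0.30
  a_12 = 238/680 = 0.35, a_22 = 136/680 = 0.20, a_32 = 0/680 = 0.00
  a_13 = 150/500 = 0.30, a_23 = 25/500 = 0.05, a_33 = 75/500 = 0.15
I − A =
  [   1.00    -0.35    -0.30]
  [  -0.30     0.80    -0.05]
  [  -0.30     0.00     0.85]
Cofactors of I−A, C_ij = (−1)^(i+j)·(minor ij) (rows/columns in the sector order above):
  C_11 = (0.80)(0.85) − (-0.05)(0.00) = 0.6800
  C_12 = −[(-0.30)(0.85) − (-0.05)(-0.30)] = 0.2700
  C_13 = (-0.30)(0.00) − (0.80)(-0.30) = 0.2400
  C_21 = −[(-0.35)(0.85) − (-0.30)(0.00)] = 0.2975
  C_22 = (1.00)(0.85) − (-0.30)(-0.30) = 0.7600
  C_23 = −[(1.00)(0.00) − (-0.35)(-0.30)] = 0.1050
  C_31 = (-0.35)(-0.05) − (-0.30)(0.80) = 0.2575
  C_32 = −[(1.00)(-0.05) − (-0.30)(-0.30)] = 0.1400
  C_33 = (1.00)(0.80) − (-0.35)(-0.30) = 0.6950
det(I−A) = Σ_j (I−A)_1j·C_1j = (1.00)(0.6800) + (-0.35)(0.2700) + (-0.30)(0.2400) = 0.5135
adj(I−A) = Cᵀ =
  [ 0.6800   0.2975   0.2575]
  [ 0.2700   0.7600   0.1400]
  [ 0.2400   0.1050   0.6950]
(I − A)⁻¹ = adj(I−A) / det(I−A) ≈
  [   1.3242     0.5794     0.5015]
  [   0.5258     1.4800     0.2726]
  [   0.4674     0.2045     1.3535]
x = (I − A)⁻¹ d = adj(I−A)·d / det(I−A), with det(I−A) = 0.5135:
  x_1 = (0.6800·50 + 0.2975·190 + 0.2575·130) / 0.5135 = 124.00 / 0.5135 ≈ 241.48
  x_2 = (0.2700·50 + 0.7600·190 + 0.1400·130) / 0.5135 = 176.10 / 0.5135 ≈ 342.94
  x_3 = (0.2400·50 + 0.1050·190 + 0.6950·130) / 0.5135 = 122.30 / 0.5135 ≈ 238.17

x_1 = 241.48, x_2 = 342.94, x_3 = 238.17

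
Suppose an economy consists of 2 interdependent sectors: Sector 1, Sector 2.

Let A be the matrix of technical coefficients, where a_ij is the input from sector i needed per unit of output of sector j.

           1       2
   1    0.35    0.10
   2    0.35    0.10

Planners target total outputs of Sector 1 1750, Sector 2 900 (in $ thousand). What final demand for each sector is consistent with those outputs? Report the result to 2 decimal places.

I − A =
  [   0.65    -0.10]
  [  -0.35     0.90]
d = (I − A) x:
  d_1 = (+0.65)·1750 + (-0.10)·900 = 1047.50
  d_2 = (-0.35)·1750 + (+0.90)·900 = 197.50

d_1 = 1047.50, d_2 = 197.50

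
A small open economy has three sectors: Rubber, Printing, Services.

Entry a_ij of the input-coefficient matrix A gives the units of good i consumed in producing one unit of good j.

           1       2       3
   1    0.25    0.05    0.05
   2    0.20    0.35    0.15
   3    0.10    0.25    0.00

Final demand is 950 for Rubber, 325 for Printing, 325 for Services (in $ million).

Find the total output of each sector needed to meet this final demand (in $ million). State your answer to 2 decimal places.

x_1 = 1389.08, x_2 = 1097.80, x_3 = 738.36

I − A =
  [   0.75    -0.05    -0.05]
  [  -0.20     0.65    -0.15]
  [  -0.10    -0.25     1.00]
Cofactors of I−A, C_ij = (−1)^(i+j)·(minor ij) (rows/columns in the sector order above):
  C_11 = (0.65)(1.00) − (-0.15)(-0.25) = 0.6125
  C_12 = −[(-0.20)(1.00) − (-0.15)(-0.10)] = 0.2150
  C_13 = (-0.20)(-0.25) − (0.65)(-0.10) = 0.1150
  C_21 = −[(-0.05)(1.00) − (-0.05)(-0.25)] = 0.0625
  C_22 = (0.75)(1.00) − (-0.05)(-0.10) = 0.7450
  C_23 = −[(0.75)(-0.25) − (-0.05)(-0.10)] = 0.1925
  C_31 = (-0.05)(-0.15) − (-0.05)(0.65) = 0.0400
  C_32 = −[(0.75)(-0.15) − (-0.05)(-0.20)] = 0.1225
  C_33 = (0.75)(0.65) − (-0.05)(-0.20) = 0.4775
det(I−A) = Σ_j (I−A)_1j·C_1j = (0.75)(0.6125) + (-0.05)(0.2150) + (-0.05)(0.1150) = 0.442875
adj(I−A) = Cᵀ =
  [ 0.6125   0.0625   0.0400]
  [ 0.2150   0.7450   0.1225]
  [ 0.1150   0.1925   0.4775]
(I − A)⁻¹ = adj(I−A) / det(I−A) ≈
  [   1.3830     0.1411     0.0903]
  [   0.4855     1.6822     0.2766]
  [   0.2597     0.4347     1.0782]
x = (I − A)⁻¹ d = adj(I−A)·d / det(I−A), with det(I−A) = 0.442875:
  x_1 = (0.6125·950 + 0.0625·325 + 0.0400·325) / 0.442875 = 615.1875 / 0.442875 ≈ 1389.08
  x_2 = (0.2150·950 + 0.7450·325 + 0.1225·325) / 0.442875 = 486.1875 / 0.442875 ≈ 1097.80
  x_3 = (0.1150·950 + 0.1925·325 + 0.4775·325) / 0.442875 = 327.00 / 0.442875 ≈ 738.36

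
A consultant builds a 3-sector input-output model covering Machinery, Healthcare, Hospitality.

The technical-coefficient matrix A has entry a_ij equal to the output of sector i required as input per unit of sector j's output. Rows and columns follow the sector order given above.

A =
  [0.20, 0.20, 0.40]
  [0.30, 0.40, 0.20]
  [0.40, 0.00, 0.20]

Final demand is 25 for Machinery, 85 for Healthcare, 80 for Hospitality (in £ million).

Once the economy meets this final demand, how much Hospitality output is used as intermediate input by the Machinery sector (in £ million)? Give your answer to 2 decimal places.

I − A =
  [   0.80    -0.20    -0.40]
  [  -0.30     0.60    -0.20]
  [  -0.40     0.00     0.80]
Cofactors of I−A, C_ij = (−1)^(i+j)·(minor ij) (rows/columns in the sector order above):
  C_11 = (0.60)(0.80) − (-0.20)(0.00) = 0.4800
  C_12 = −[(-0.30)(0.80) − (-0.20)(-0.40)] = 0.3200
  C_13 = (-0.30)(0.00) − (0.60)(-0.40) = 0.2400
  C_21 = −[(-0.20)(0.80) − (-0.40)(0.00)] = 0.1600
  C_22 = (0.80)(0.80) − (-0.40)(-0.40) = 0.4800
  C_23 = −[(0.80)(0.00) − (-0.20)(-0.40)] = 0.0800
  C_31 = (-0.20)(-0.20) − (-0.40)(0.60) = 0.2800
  C_32 = −[(0.80)(-0.20) − (-0.40)(-0.30)] = 0.2800
  C_33 = (0.80)(0.60) − (-0.20)(-0.30) = 0.4200
det(I−A) = Σ_j (I−A)_1j·C_1j = (0.80)(0.4800) + (-0.20)(0.3200) + (-0.40)(0.2400) = 0.2240
adj(I−A) = Cᵀ =
  [ 0.4800   0.1600   0.2800]
  [ 0.3200   0.4800   0.2800]
  [ 0.2400   0.0800   0.4200]
(I − A)⁻¹ = adj(I−A) / det(I−A) ≈
  [   2.1429     0.7143     1.2500]
  [   1.4286     2.1429     1.2500]
  [   1.0714     0.3571     1.8750]
First solve x = (I − A)⁻¹ d = adj(I−A)·d / det(I−A); in particular x_1 = (0.4800·25 + 0.1600·85 + 0.2800·80) / 0.2240 = 48.00 / 0.2240 ≈ 214.2857.
Intermediate flow from 3 to 1: z_31 = a_31 · x_1 = 0.40 × 48.00 / 0.2240 = 19.20 / 0.2240 ≈ 85.71.

z_31 = 85.71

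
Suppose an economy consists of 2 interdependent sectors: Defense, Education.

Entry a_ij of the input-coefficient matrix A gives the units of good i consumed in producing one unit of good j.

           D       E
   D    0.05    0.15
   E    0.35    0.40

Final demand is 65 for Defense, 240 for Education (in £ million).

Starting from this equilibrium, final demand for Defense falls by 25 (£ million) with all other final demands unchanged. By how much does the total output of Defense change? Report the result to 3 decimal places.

I − A =
  [   0.95    -0.15]
  [  -0.35     0.60]
det(I−A) = (0.95)(0.60) − (-0.15)(-0.35) = 0.5175
adj(I−A) = [[0.60, 0.15], [0.35, 0.95]]
(I − A)⁻¹ = adj(I−A) / det(I−A) ≈
  [   1.1594     0.2899]
  [   0.6763     1.8357]
Δx = (I − A)⁻¹ Δd with Δd having -25 in the Defense component and 0 elsewhere.
So Δx_D = L_DD · (-25), where L_DD = adj(I−A)_DD / det(I−A) = 0.60 / 0.5175.
Δx_D = 0.60 × (-25) / 0.5175 = -15.00 / 0.5175 ≈ -28.986.

Δx_D = -28.986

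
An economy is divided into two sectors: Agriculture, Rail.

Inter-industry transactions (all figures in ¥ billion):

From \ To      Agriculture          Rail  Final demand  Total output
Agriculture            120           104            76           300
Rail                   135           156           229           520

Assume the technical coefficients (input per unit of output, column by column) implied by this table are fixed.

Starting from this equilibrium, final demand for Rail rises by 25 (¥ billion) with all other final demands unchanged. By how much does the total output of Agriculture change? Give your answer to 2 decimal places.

Technical coefficients a_ij = z_ij / X_j:
  a_11 = 120/300 = 0.40, a_21 = 135/300 = 0.45
  a_12 = 104/520 = 0.20, a_22 = 156/520 = 0.30
I − A =
  [   0.60    -0.20]
  [  -0.45     0.70]
det(I−A) = (0.60)(0.70) − (-0.20)(-0.45) = 0.3300
adj(I−A) = [[0.70, 0.20], [0.45, 0.60]]
(I − A)⁻¹ = adj(I−A) / det(I−A) ≈
  [   2.1212     0.6061]
  [   1.3636     1.8182]
Δx = (I − A)⁻¹ Δd with Δd having +25 in the Rail component and 0 elsewhere.
So Δx_1 = L_12 · (+25), where L_12 = adj(I−A)_12 / det(I−A) = 0.20 / 0.3300.
Δx_1 = 0.20 × (+25) / 0.3300 = 5.00 / 0.3300 ≈ 15.15.

Δx_1 = 15.15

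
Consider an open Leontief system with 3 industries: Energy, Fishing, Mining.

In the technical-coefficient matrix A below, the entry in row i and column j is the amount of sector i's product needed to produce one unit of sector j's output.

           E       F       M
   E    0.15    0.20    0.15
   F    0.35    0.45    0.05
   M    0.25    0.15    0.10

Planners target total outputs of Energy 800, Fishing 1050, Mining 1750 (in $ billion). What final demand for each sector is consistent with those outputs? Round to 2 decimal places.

I − A =
  [   0.85    -0.20    -0.15]
  [  -0.35     0.55    -0.05]
  [  -0.25    -0.15     0.90]
d = (I − A) x:
  d_E = (+0.85)·800 + (-0.20)·1050 + (-0.15)·1750 = 207.50
  d_F = (-0.35)·800 + (+0.55)·1050 + (-0.05)·1750 = 210.00
  d_M = (-0.25)·800 + (-0.15)·1050 + (+0.90)·1750 = 1217.50

d_E = 207.50, d_F = 210.00, d_M = 1217.50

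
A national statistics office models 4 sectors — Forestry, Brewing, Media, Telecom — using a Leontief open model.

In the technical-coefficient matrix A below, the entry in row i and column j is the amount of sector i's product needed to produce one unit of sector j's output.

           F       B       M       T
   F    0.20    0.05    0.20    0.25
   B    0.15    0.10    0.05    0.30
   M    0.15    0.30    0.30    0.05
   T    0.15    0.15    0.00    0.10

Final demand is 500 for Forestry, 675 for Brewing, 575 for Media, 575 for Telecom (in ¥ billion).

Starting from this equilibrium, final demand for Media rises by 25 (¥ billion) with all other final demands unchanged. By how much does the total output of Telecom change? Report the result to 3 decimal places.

Δx_T = 2.721

I − A =
  [   0.80    -0.05    -0.20    -0.25]
  [  -0.15     0.90    -0.05    -0.30]
  [  -0.15    -0.30     0.70    -0.05]
  [  -0.15    -0.15     0.00     0.90]
Compute the cofactors C_ij = (−1)^(i+j)·(3×3 minor ij) of I−A; the adjugate is their transpose:
adj(I−A) = Cᵀ =
  [ 0.521625   0.113250   0.157125   0.191375]
  [ 0.133125   0.449250   0.070125   0.190625]
  [ 0.176625   0.223500   0.563625   0.154875]
  [ 0.109125   0.093750   0.037875   0.450375]
det(I−A) = Σ_j (I−A)_1j·C_1j = (0.80)(0.521625) + (-0.05)(0.133125) + (-0.20)(0.176625) + (-0.25)(0.109125) = 0.3480375
(I − A)⁻¹ = adj(I−A) / det(I−A) ≈
  [   1.4988     0.3254     0.4515     0.5499]
  [   0.3825     1.2908     0.2015     0.5477]
  [   0.5075     0.6422     1.6194     0.4450]
  [   0.3135     0.2694     0.1088     1.2940]
Δx = (I − A)⁻¹ Δd with Δd having +25 in the Media component and 0 elsewhere.
So Δx_T = L_TM · (+25), where L_TM = adj(I−A)_TM / det(I−A) = 0.037875 / 0.3480375.
Δx_T = 0.037875 × (+25) / 0.3480375 = 0.946875 / 0.3480375 ≈ 2.721.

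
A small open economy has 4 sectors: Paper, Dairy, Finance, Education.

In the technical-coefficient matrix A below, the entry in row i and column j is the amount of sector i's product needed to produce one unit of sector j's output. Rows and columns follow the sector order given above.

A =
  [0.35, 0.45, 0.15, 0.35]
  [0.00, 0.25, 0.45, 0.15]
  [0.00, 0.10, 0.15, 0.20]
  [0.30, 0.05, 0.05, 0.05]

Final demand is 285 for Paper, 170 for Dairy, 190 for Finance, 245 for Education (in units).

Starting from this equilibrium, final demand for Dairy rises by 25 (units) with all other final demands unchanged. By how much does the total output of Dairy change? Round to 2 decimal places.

I − A =
  [   0.65    -0.45    -0.15    -0.35]
  [   0.00     0.75    -0.45    -0.15]
  [   0.00    -0.10     0.85    -0.20]
  [  -0.30    -0.05    -0.05     0.95]
Compute the cofactors C_ij = (−1)^(i+j)·(3×3 minor ij) of I−A; the adjugate is their transpose:
adj(I−A) = Cᵀ =
  [ 0.543750   0.391250   0.322500   0.330000]
  [ 0.065250   0.420125   0.242250   0.141375]
  [ 0.049500   0.084750   0.359250   0.107250]
  [ 0.177750   0.150125   0.133500   0.385125]
det(I−A) = Σ_j (I−A)_1j·C_1j = (0.65)(0.543750) + (-0.45)(0.065250) + (-0.15)(0.049500) + (-0.35)(0.177750) = 0.2544375
(I − A)⁻¹ = adj(I−A) / det(I−A) ≈
  [   2.1371     1.5377     1.2675     1.2970]
  [   0.2564     1.6512     0.9521     0.5556]
  [   0.1945     0.3331     1.4119     0.4215]
  [   0.6986     0.5900     0.5247     1.5136]
Δx = (I − A)⁻¹ Δd with Δd having +25 in the Dairy component and 0 elsewhere.
So Δx_D = L_DD · (+25), where L_DD = adj(I−A)_DD / det(I−A) = 0.420125 / 0.2544375.
Δx_D = 0.420125 × (+25) / 0.2544375 = 10.503125 / 0.2544375 ≈ 41.28.

Δx_D = 41.28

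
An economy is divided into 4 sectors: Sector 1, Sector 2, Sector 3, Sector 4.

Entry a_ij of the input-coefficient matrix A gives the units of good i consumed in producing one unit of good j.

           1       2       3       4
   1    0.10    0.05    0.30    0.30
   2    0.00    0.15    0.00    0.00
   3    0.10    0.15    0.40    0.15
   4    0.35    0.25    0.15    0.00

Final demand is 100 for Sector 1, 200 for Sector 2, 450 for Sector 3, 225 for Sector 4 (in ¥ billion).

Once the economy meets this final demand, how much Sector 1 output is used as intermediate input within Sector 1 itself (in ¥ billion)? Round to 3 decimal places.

I − A =
  [   0.90    -0.05    -0.30    -0.30]
  [   0.00     0.85     0.00     0.00]
  [  -0.10    -0.15     0.60    -0.15]
  [  -0.35    -0.25    -0.15     1.00]
Compute the cofactors C_ij = (−1)^(i+j)·(3×3 minor ij) of I−A; the adjugate is their transpose:
adj(I−A) = Cᵀ =
  [ 0.490875   0.136875   0.293250   0.191250]
  [ 0.000000   0.406500   0.000000   0.000000]
  [ 0.129625   0.168125   0.675750   0.140250]
  [ 0.191250   0.174750   0.204000   0.433500]
det(I−A) = Σ_j (I−A)_1j·C_1j = (0.90)(0.490875) + (-0.05)(0.000000) + (-0.30)(0.129625) + (-0.30)(0.191250) = 0.345525
(I − A)⁻¹ = adj(I−A) / det(I−A) ≈
  [   1.4207     0.3961     0.8487     0.5535]
  [   0.0000     1.1765     0.0000     0.0000]
  [   0.3752     0.4866     1.9557     0.4059]
  [   0.5535     0.5058     0.5904     1.2546]
First solve x = (I − A)⁻¹ d = adj(I−A)·d / det(I−A); in particular x_1 = (0.490875·100 + 0.136875·200 + 0.293250·450 + 0.191250·225) / 0.345525 = 251.45625 / 0.345525 ≈ 727.75125.
Intermediate flow from 1 to 1: z_11 = a_11 · x_1 = 0.10 × 251.45625 / 0.345525 = 25.145625 / 0.345525 ≈ 72.775.

z_11 = 72.775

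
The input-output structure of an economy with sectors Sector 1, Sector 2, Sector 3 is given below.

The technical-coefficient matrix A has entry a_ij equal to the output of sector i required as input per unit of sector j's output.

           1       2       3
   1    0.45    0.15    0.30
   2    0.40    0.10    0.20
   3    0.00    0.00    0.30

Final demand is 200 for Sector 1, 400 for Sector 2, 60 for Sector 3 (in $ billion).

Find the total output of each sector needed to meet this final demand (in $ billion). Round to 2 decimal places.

x_1 = 610.84, x_2 = 734.98, x_3 = 85.71

I − A =
  [   0.55    -0.15    -0.30]
  [  -0.40     0.90    -0.20]
  [   0.00     0.00     0.70]
Cofactors of I−A, C_ij = (−1)^(i+j)·(minor ij) (rows/columns in the sector order above):
  C_11 = (0.90)(0.70) − (-0.20)(0.00) = 0.6300
  C_12 = −[(-0.40)(0.70) − (-0.20)(0.00)] = 0.2800
  C_13 = (-0.40)(0.00) − (0.90)(0.00) = 0.0000
  C_21 = −[(-0.15)(0.70) − (-0.30)(0.00)] = 0.1050
  C_22 = (0.55)(0.70) − (-0.30)(0.00) = 0.3850
  C_23 = −[(0.55)(0.00) − (-0.15)(0.00)] = 0.0000
  C_31 = (-0.15)(-0.20) − (-0.30)(0.90) = 0.3000
  C_32 = −[(0.55)(-0.20) − (-0.30)(-0.40)] = 0.2300
  C_33 = (0.55)(0.90) − (-0.15)(-0.40) = 0.4350
det(I−A) = Σ_j (I−A)_1j·C_1j = (0.55)(0.6300) + (-0.15)(0.2800) + (-0.30)(0.0000) = 0.3045
adj(I−A) = Cᵀ =
  [ 0.6300   0.1050   0.3000]
  [ 0.2800   0.3850   0.2300]
  [ 0.0000   0.0000   0.4350]
(I − A)⁻¹ = adj(I−A) / det(I−A) ≈
  [   2.0690     0.3448     0.9852]
  [   0.9195     1.2644     0.7553]
  [   0.0000     0.0000     1.4286]
x = (I − A)⁻¹ d = adj(I−A)·d / det(I−A), with det(I−A) = 0.3045:
  x_1 = (0.6300·200 + 0.1050·400 + 0.3000·60) / 0.3045 = 186.00 / 0.3045 ≈ 610.84
  x_2 = (0.2800·200 + 0.3850·400 + 0.2300·60) / 0.3045 = 223.80 / 0.3045 ≈ 734.98
  x_3 = (0.0000·200 + 0.0000·400 + 0.4350·60) / 0.3045 = 26.10 / 0.3045 ≈ 85.71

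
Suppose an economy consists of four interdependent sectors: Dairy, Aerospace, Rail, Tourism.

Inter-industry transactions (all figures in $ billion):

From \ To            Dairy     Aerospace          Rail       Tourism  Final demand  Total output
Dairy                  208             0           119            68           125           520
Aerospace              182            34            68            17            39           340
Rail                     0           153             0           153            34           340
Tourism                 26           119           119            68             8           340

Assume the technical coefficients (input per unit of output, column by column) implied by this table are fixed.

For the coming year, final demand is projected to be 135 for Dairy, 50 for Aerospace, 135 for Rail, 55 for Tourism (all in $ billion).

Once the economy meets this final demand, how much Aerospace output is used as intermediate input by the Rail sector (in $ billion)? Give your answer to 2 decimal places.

Technical coefficients a_ij = z_ij / X_j:
  a_DD = 208/520 = 0.40, a_AD = 182/520 = 0.35, a_RD = 0/520 = 0.00, a_TD = 26/520 = 0.05
  a_DA = 0/340 = 0.00, a_AA = 34/340 = 0.10, a_RA = 153/340 = 0.45, a_TA = 119/340 = 0.35
  a_DR = 119/340 = 0.35, a_AR = 68/340 = 0.20, a_RR = 0/340 = 0.00, a_TR = 119/340 = 0.35
  a_DT = 68/340 = 0.20, a_AT = 17/340 = 0.05, a_RT = 153/340 = 0.45, a_TT = 68/340 = 0.20
I − A =
  [   0.60     0.00    -0.35    -0.20]
  [  -0.35     0.90    -0.20    -0.05]
  [   0.00    -0.45     1.00    -0.45]
  [  -0.05    -0.35    -0.35     0.80]
Compute the cofactors C_ij = (−1)^(i+j)·(3×3 minor ij) of I−A; the adjugate is their transpose:
adj(I−A) = Cᵀ =
  [ 0.449375   0.282625   0.322875   0.311625]
  [ 0.231875   0.367625   0.227875   0.209125]
  [ 0.202500   0.306000   0.388000   0.288000]
  [ 0.218125   0.312375   0.289625   0.430875]
det(I−A) = Σ_j (I−A)_1j·C_1j = (0.60)(0.449375) + (0.00)(0.231875) + (-0.35)(0.202500) + (-0.20)(0.218125) = 0.155125
(I − A)⁻¹ = adj(I−A) / det(I−A) ≈
  [   2.8969     1.8219     2.0814     2.0089]
  [   1.4948     2.3699     1.4690     1.3481]
  [   1.3054     1.9726     2.5012     1.8566]
  [   1.4061     2.0137     1.8670     2.7776]
First solve x = (I − A)⁻¹ d = adj(I−A)·d / det(I−A); in particular x_R = (0.202500·135 + 0.306000·50 + 0.388000·135 + 0.288000·55) / 0.155125 = 110.8575 / 0.155125 ≈ 714.6334.
Intermediate flow from A to R: z_AR = a_AR · x_R = 0.20 × 110.8575 / 0.155125 = 22.1715 / 0.155125 ≈ 142.93.

z_AR = 142.93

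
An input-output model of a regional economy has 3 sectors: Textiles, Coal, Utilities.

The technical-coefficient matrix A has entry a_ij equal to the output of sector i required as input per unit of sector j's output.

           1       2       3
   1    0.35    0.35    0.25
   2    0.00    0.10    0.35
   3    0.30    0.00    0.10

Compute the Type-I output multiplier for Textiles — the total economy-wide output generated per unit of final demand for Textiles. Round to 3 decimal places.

m_1 = 2.806

I − A =
  [   0.65    -0.35    -0.25]
  [   0.00     0.90    -0.35]
  [  -0.30     0.00     0.90]
Cofactors of I−A, C_ij = (−1)^(i+j)·(minor ij) (rows/columns in the sector order above):
  C_11 = (0.90)(0.90) − (-0.35)(0.00) = 0.8100
  C_12 = −[(0.00)(0.90) − (-0.35)(-0.30)] = 0.1050
  C_13 = (0.00)(0.00) − (0.90)(-0.30) = 0.2700
  C_21 = −[(-0.35)(0.90) − (-0.25)(0.00)] = 0.3150
  C_22 = (0.65)(0.90) − (-0.25)(-0.30) = 0.5100
  C_23 = −[(0.65)(0.00) − (-0.35)(-0.30)] = 0.1050
  C_31 = (-0.35)(-0.35) − (-0.25)(0.90) = 0.3475
  C_32 = −[(0.65)(-0.35) − (-0.25)(0.00)] = 0.2275
  C_33 = (0.65)(0.90) − (-0.35)(0.00) = 0.5850
det(I−A) = Σ_j (I−A)_1j·C_1j = (0.65)(0.8100) + (-0.35)(0.1050) + (-0.25)(0.2700) = 0.42225
adj(I−A) = Cᵀ =
  [ 0.8100   0.3150   0.3475]
  [ 0.1050   0.5100   0.2275]
  [ 0.2700   0.1050   0.5850]
(I − A)⁻¹ = adj(I−A) / det(I−A) ≈
  [   1.9183     0.7460     0.8230]
  [   0.2487     1.2078     0.5388]
  [   0.6394     0.2487     1.3854]
The output multiplier for sector j is the column-j sum of the Leontief inverse (I − A)⁻¹ = adj(I−A) / det(I−A).
Column 1 of adj(I−A): (0.8100, 0.1050, 0.2700); det(I−A) = 0.42225.
m_1 = (0.8100 + 0.1050 + 0.2700) / 0.42225 = 1.185 / 0.42225 ≈ 2.806.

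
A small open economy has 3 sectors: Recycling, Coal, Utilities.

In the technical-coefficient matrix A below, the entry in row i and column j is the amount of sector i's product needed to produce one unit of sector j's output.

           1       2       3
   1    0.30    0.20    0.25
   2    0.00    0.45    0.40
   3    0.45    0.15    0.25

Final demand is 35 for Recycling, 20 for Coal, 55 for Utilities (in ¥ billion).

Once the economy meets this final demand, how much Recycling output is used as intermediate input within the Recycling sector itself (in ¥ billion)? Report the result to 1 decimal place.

I − A =
  [   0.70    -0.20    -0.25]
  [   0.00     0.55    -0.40]
  [  -0.45    -0.15     0.75]
Cofactors of I−A, C_ij = (−1)^(i+j)·(minor ij) (rows/columns in the sector order above):
  C_11 = (0.55)(0.75) − (-0.40)(-0.15) = 0.3525
  C_12 = −[(0.00)(0.75) − (-0.40)(-0.45)] = 0.1800
  C_13 = (0.00)(-0.15) − (0.55)(-0.45) = 0.2475
  C_21 = −[(-0.20)(0.75) − (-0.25)(-0.15)] = 0.1875
  C_22 = (0.70)(0.75) − (-0.25)(-0.45) = 0.4125
  C_23 = −[(0.70)(-0.15) − (-0.20)(-0.45)] = 0.1950
  C_31 = (-0.20)(-0.40) − (-0.25)(0.55) = 0.2175
  C_32 = −[(0.70)(-0.40) − (-0.25)(0.00)] = 0.2800
  C_33 = (0.70)(0.55) − (-0.20)(0.00) = 0.3850
det(I−A) = Σ_j (I−A)_1j·C_1j = (0.70)(0.3525) + (-0.20)(0.1800) + (-0.25)(0.2475) = 0.148875
adj(I−A) = Cᵀ =
  [ 0.3525   0.1875   0.2175]
  [ 0.1800   0.4125   0.2800]
  [ 0.2475   0.1950   0.3850]
(I − A)⁻¹ = adj(I−A) / det(I−A) ≈
  [   2.3678     1.2594     1.4610]
  [   1.2091     2.7708     1.8808]
  [   1.6625     1.3098     2.5861]
First solve x = (I − A)⁻¹ d = adj(I−A)·d / det(I−A); in particular x_1 = (0.3525·35 + 0.1875·20 + 0.2175·55) / 0.148875 = 28.05 / 0.148875 ≈ 188.413.
Intermediate flow from 1 to 1: z_11 = a_11 · x_1 = 0.30 × 28.05 / 0.148875 = 8.415 / 0.148875 ≈ 56.5.

z_11 = 56.5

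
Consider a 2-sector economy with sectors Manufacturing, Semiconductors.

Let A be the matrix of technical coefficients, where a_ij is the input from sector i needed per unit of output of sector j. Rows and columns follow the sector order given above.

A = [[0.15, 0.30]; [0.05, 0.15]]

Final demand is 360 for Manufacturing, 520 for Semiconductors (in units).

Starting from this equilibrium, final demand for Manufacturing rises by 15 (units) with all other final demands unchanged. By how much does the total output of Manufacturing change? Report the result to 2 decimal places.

I − A =
  [   0.85    -0.30]
  [  -0.05     0.85]
det(I−A) = (0.85)(0.85) − (-0.30)(-0.05) = 0.7075
adj(I−A) = [[0.85, 0.30], [0.05, 0.85]]
(I − A)⁻¹ = adj(I−A) / det(I−A) ≈
  [   1.2014     0.4240]
  [   0.0707     1.2014]
Δx = (I − A)⁻¹ Δd with Δd having +15 in the Manufacturing component and 0 elsewhere.
So Δx_M = L_MM · (+15), where L_MM = adj(I−A)_MM / det(I−A) = 0.85 / 0.7075.
Δx_M = 0.85 × (+15) / 0.7075 = 12.75 / 0.7075 ≈ 18.02.

Δx_M = 18.02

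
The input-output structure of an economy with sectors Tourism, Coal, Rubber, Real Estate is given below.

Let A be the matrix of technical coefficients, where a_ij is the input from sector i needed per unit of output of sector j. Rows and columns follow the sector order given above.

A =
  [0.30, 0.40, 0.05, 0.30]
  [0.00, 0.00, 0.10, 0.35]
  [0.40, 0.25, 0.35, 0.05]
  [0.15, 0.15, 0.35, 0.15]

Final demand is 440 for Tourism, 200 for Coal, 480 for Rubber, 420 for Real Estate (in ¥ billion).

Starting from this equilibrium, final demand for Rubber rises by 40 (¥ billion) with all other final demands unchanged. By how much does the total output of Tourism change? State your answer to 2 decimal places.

I − A =
  [   0.70    -0.40    -0.05    -0.30]
  [   0.00     1.00    -0.10    -0.35]
  [  -0.40    -0.25     0.65    -0.05]
  [  -0.15    -0.15    -0.35     0.85]
Compute the cofactors C_ij = (−1)^(i+j)·(3×3 minor ij) of I−A; the adjugate is their transpose:
adj(I−A) = Cᵀ =
  [ 0.448250   0.280500   0.232375   0.287375]
  [ 0.117875   0.285875   0.143375   0.167750]
  [ 0.339625   0.299750   0.492250   0.272250]
  [ 0.239750   0.223375   0.269000   0.401500]
det(I−A) = Σ_j (I−A)_1j·C_1j = (0.70)(0.448250) + (-0.40)(0.117875) + (-0.05)(0.339625) + (-0.30)(0.239750) = 0.17771875
(I − A)⁻¹ = adj(I−A) / det(I−A) ≈
  [   2.5222     1.5783     1.3075     1.6170]
  [   0.6633     1.6086     0.8068     0.9439]
  [   1.9110     1.6867     2.7698     1.5319]
  [   1.3490     1.2569     1.5136     2.2592]
Δx = (I − A)⁻¹ Δd with Δd having +40 in the Rubber component and 0 elsewhere.
So Δx_1 = L_13 · (+40), where L_13 = adj(I−A)_13 / det(I−A) = 0.232375 / 0.17771875.
Δx_1 = 0.232375 × (+40) / 0.17771875 = 9.295 / 0.17771875 ≈ 52.30.

Δx_1 = 52.30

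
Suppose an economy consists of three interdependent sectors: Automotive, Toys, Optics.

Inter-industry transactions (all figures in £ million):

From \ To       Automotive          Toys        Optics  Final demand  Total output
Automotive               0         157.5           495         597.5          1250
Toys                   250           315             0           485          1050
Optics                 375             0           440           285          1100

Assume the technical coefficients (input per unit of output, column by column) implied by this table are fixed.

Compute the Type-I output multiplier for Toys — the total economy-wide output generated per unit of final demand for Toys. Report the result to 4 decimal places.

Technical coefficients a_ij = z_ij / X_j:
  a_AA = 0/1250 = 0.00, a_TA = 250/1250 = 0.20, a_OA = 375/1250 = 0.30
  a_AT = 157.5/1050 = 0.15, a_TT = 315/1050 = 0.30, a_OT = 0/1050 = 0.00
  a_AO = 495/1100 = 0.45, a_TO = 0/1100 = 0.00, a_OO = 440/1100 = 0.40
I − A =
  [   1.00    -0.15    -0.45]
  [  -0.20     0.70     0.00]
  [  -0.30     0.00     0.60]
Cofactors of I−A, C_ij = (−1)^(i+j)·(minor ij) (rows/columns in the sector order above):
  C_11 = (0.70)(0.60) − (0.00)(0.00) = 0.4200
  C_12 = −[(-0.20)(0.60) − (0.00)(-0.30)] = 0.1200
  C_13 = (-0.20)(0.00) − (0.70)(-0.30) = 0.2100
  C_21 = −[(-0.15)(0.60) − (-0.45)(0.00)] = 0.0900
  C_22 = (1.00)(0.60) − (-0.45)(-0.30) = 0.4650
  C_23 = −[(1.00)(0.00) − (-0.15)(-0.30)] = 0.0450
  C_31 = (-0.15)(0.00) − (-0.45)(0.70) = 0.3150
  C_32 = −[(1.00)(0.00) − (-0.45)(-0.20)] = 0.0900
  C_33 = (1.00)(0.70) − (-0.15)(-0.20) = 0.6700
det(I−A) = Σ_j (I−A)_1j·C_1j = (1.00)(0.4200) + (-0.15)(0.1200) + (-0.45)(0.2100) = 0.3075
adj(I−A) = Cᵀ =
  [ 0.4200   0.0900   0.3150]
  [ 0.1200   0.4650   0.0900]
  [ 0.2100   0.0450   0.6700]
(I − A)⁻¹ = adj(I−A) / det(I−A) ≈
  [   1.36585     0.29268     1.02439]
  [   0.39024     1.51220     0.29268]
  [   0.68293     0.14634     2.17886]
The output multiplier for sector j is the column-j sum of the Leontief inverse (I − A)⁻¹ = adj(I−A) / det(I−A).
Column T of adj(I−A): (0.0900, 0.4650, 0.0450); det(I−A) = 0.3075.
m_T = (0.0900 + 0.4650 + 0.0450) / 0.3075 = 0.60 / 0.3075 ≈ 1.9512.

m_T = 1.9512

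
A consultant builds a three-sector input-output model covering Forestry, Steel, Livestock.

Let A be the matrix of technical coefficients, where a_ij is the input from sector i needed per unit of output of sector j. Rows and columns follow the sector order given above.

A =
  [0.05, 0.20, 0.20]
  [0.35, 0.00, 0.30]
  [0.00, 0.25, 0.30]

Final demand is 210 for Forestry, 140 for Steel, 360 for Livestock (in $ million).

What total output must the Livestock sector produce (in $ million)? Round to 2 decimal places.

I − A =
  [   0.95    -0.20    -0.20]
  [  -0.35     1.00    -0.30]
  [   0.00    -0.25     0.70]
Cofactors of I−A, C_ij = (−1)^(i+j)·(minor ij) (rows/columns in the sector order above):
  C_11 = (1.00)(0.70) − (-0.30)(-0.25) = 0.6250
  C_12 = −[(-0.35)(0.70) − (-0.30)(0.00)] = 0.2450
  C_13 = (-0.35)(-0.25) − (1.00)(0.00) = 0.0875
  C_21 = −[(-0.20)(0.70) − (-0.20)(-0.25)] = 0.1900
  C_22 = (0.95)(0.70) − (-0.20)(0.00) = 0.6650
  C_23 = −[(0.95)(-0.25) − (-0.20)(0.00)] = 0.2375
  C_31 = (-0.20)(-0.30) − (-0.20)(1.00) = 0.2600
  C_32 = −[(0.95)(-0.30) − (-0.20)(-0.35)] = 0.3550
  C_33 = (0.95)(1.00) − (-0.20)(-0.35) = 0.8800
det(I−A) = Σ_j (I−A)_1j·C_1j = (0.95)(0.6250) + (-0.20)(0.2450) + (-0.20)(0.0875) = 0.52725
adj(I−A) = Cᵀ =
  [ 0.6250   0.1900   0.2600]
  [ 0.2450   0.6650   0.3550]
  [ 0.0875   0.2375   0.8800]
(I − A)⁻¹ = adj(I−A) / det(I−A) ≈
  [   1.1854     0.3604     0.4931]
  [   0.4647     1.2613     0.6733]
  [   0.1660     0.4505     1.6690]
x = (I − A)⁻¹ d = adj(I−A)·d / det(I−A), with det(I−A) = 0.52725:
  x_1 = (0.6250·210 + 0.1900·140 + 0.2600·360) / 0.52725 = 251.45 / 0.52725 ≈ 476.91
  x_2 = (0.2450·210 + 0.6650·140 + 0.3550·360) / 0.52725 = 272.35 / 0.52725 ≈ 516.55
  x_3 = (0.0875·210 + 0.2375·140 + 0.8800·360) / 0.52725 = 368.425 / 0.52725 ≈ 698.77

x_3 = 698.77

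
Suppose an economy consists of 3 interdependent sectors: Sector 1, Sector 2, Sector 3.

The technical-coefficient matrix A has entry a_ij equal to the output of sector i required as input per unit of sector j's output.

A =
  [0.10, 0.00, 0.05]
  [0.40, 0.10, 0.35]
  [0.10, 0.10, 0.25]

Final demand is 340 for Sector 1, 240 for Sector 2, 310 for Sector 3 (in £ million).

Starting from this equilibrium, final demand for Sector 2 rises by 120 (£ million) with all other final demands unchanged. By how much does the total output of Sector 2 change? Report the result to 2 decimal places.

I − A =
  [   0.90     0.00    -0.05]
  [  -0.40     0.90    -0.35]
  [  -0.10    -0.10     0.75]
Cofactors of I−A, C_ij = (−1)^(i+j)·(minor ij) (rows/columns in the sector order above):
  C_11 = (0.90)(0.75) − (-0.35)(-0.10) = 0.6400
  C_12 = −[(-0.40)(0.75) − (-0.35)(-0.10)] = 0.3350
  C_13 = (-0.40)(-0.10) − (0.90)(-0.10) = 0.1300
  C_21 = −[(0.00)(0.75) − (-0.05)(-0.10)] = 0.0050
  C_22 = (0.90)(0.75) − (-0.05)(-0.10) = 0.6700
  C_23 = −[(0.90)(-0.10) − (0.00)(-0.10)] = 0.0900
  C_31 = (0.00)(-0.35) − (-0.05)(0.90) = 0.0450
  C_32 = −[(0.90)(-0.35) − (-0.05)(-0.40)] = 0.3350
  C_33 = (0.90)(0.90) − (0.00)(-0.40) = 0.8100
det(I−A) = Σ_j (I−A)_1j·C_1j = (0.90)(0.6400) + (0.00)(0.3350) + (-0.05)(0.1300) = 0.5695
adj(I−A) = Cᵀ =
  [ 0.6400   0.0050   0.0450]
  [ 0.3350   0.6700   0.3350]
  [ 0.1300   0.0900   0.8100]
(I − A)⁻¹ = adj(I−A) / det(I−A) ≈
  [   1.1238     0.0088     0.0790]
  [   0.5882     1.1765     0.5882]
  [   0.2283     0.1580     1.4223]
Δx = (I − A)⁻¹ Δd with Δd having +120 in the Sector 2 component and 0 elsewhere.
So Δx_2 = L_22 · (+120), where L_22 = adj(I−A)_22 / det(I−A) = 0.6700 / 0.5695.
Δx_2 = 0.6700 × (+120) / 0.5695 = 80.40 / 0.5695 ≈ 141.18.

Δx_2 = 141.18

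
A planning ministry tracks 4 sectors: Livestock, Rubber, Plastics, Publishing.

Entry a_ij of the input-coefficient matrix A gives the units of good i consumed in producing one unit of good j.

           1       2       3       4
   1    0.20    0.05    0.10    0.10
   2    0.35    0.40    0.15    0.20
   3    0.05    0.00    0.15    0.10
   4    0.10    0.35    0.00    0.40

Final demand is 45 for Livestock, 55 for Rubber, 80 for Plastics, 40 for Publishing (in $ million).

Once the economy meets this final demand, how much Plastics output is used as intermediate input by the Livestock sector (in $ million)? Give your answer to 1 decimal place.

z_31 = 6.1

I − A =
  [   0.80    -0.05    -0.10    -0.10]
  [  -0.35     0.60    -0.15    -0.20]
  [  -0.05     0.00     0.85    -0.10]
  [  -0.10    -0.35     0.00     0.60]
Compute the cofactors C_ij = (−1)^(i+j)·(3×3 minor ij) of I−A; the adjugate is their transpose:
adj(I−A) = Cᵀ =
  [ 0.24125   0.05875   0.03875   0.06625]
  [ 0.20150   0.39550   0.09350   0.18100]
  [ 0.03275   0.03175   0.20225   0.04975]
  [ 0.15775   0.24050   0.06100   0.38975]
det(I−A) = Σ_j (I−A)_1j·C_1j = (0.80)(0.24125) + (-0.05)(0.20150) + (-0.10)(0.03275) + (-0.10)(0.15775) = 0.163875
(I − A)⁻¹ = adj(I−A) / det(I−A) ≈
  [   1.4722     0.3585     0.2365     0.4043]
  [   1.2296     2.4134     0.5706     1.1045]
  [   0.1998     0.1937     1.2342     0.3036]
  [   0.9626     1.4676     0.3722     2.3783]
First solve x = (I − A)⁻¹ d = adj(I−A)·d / det(I−A); in particular x_1 = (0.24125·45 + 0.05875·55 + 0.03875·80 + 0.06625·40) / 0.163875 = 19.8375 / 0.163875 ≈ 121.053.
Intermediate flow from 3 to 1: z_31 = a_31 · x_1 = 0.05 × 19.8375 / 0.163875 = 0.991875 / 0.163875 ≈ 6.1.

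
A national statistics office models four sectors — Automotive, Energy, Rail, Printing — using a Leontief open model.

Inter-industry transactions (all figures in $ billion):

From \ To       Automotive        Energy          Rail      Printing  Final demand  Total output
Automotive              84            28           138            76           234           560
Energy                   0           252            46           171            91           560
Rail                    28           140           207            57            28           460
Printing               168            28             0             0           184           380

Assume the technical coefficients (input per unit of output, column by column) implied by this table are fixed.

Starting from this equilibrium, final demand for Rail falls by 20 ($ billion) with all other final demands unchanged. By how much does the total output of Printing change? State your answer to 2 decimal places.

Technical coefficients a_ij = z_ij / X_j:
  a_AA = 84/560 = 0.15, a_EA = 0/560 = 0.00, a_RA = 28/560 = 0.05, a_PA = 168/560 = 0.30
  a_AE = 28/560 = 0.05, a_EE = 252/560 = 0.45, a_RE = 140/560 = 0.25, a_PE = 28/560 = 0.05
  a_AR = 138/460 = 0.30, a_ER = 46/460 = 0.10, a_RR = 207/460 = 0.45, a_PR = 0/460 = 0.00
  a_AP = 76/380 = 0.20, a_EP = 171/380 = 0.45, a_RP = 57/380 = 0.15, a_PP = 0/380 = 0.00
I − A =
  [   0.85    -0.05    -0.30    -0.20]
  [   0.00     0.55    -0.10    -0.45]
  [  -0.05    -0.25     0.55    -0.15]
  [  -0.30    -0.05     0.00     1.00]
Compute the cofactors C_ij = (−1)^(i+j)·(3×3 minor ij) of I−A; the adjugate is their transpose:
adj(I−A) = Cᵀ =
  [ 0.264375   0.110250   0.164250   0.127125]
  [ 0.083750   0.406000   0.119500   0.217375]
  [ 0.084875   0.209125   0.408625   0.172375]
  [ 0.083500   0.053375   0.055250   0.227375]
det(I−A) = Σ_j (I−A)_1j·C_1j = (0.85)(0.264375) + (-0.05)(0.083750) + (-0.30)(0.084875) + (-0.20)(0.083500) = 0.17836875
(I − A)⁻¹ = adj(I−A) / det(I−A) ≈
  [   1.4822     0.6181     0.9208     0.7127]
  [   0.4695     2.2762     0.6700     1.2187]
  [   0.4758     1.1724     2.2909     0.9664]
  [   0.4681     0.2992     0.3098     1.2747]
Δx = (I − A)⁻¹ Δd with Δd having -20 in the Rail component and 0 elsewhere.
So Δx_P = L_PR · (-20), where L_PR = adj(I−A)_PR / det(I−A) = 0.055250 / 0.17836875.
Δx_P = 0.055250 × (-20) / 0.17836875 = -1.105 / 0.17836875 ≈ -6.20.

Δx_P = -6.20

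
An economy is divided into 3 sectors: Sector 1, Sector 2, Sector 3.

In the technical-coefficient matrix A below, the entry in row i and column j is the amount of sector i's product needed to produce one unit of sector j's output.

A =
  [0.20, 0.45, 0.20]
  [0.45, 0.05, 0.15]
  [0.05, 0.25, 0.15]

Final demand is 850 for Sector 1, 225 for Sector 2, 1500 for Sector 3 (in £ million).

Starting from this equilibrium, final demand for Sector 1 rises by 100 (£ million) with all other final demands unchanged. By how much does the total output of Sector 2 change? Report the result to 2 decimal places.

I − A =
  [   0.80    -0.45    -0.20]
  [  -0.45     0.95    -0.15]
  [  -0.05    -0.25     0.85]
Cofactors of I−A, C_ij = (−1)^(i+j)·(minor ij) (rows/columns in the sector order above):
  C_11 = (0.95)(0.85) − (-0.15)(-0.25) = 0.7700
  C_12 = −[(-0.45)(0.85) − (-0.15)(-0.05)] = 0.3900
  C_13 = (-0.45)(-0.25) − (0.95)(-0.05) = 0.1600
  C_21 = −[(-0.45)(0.85) − (-0.20)(-0.25)] = 0.4325
  C_22 = (0.80)(0.85) − (-0.20)(-0.05) = 0.6700
  C_23 = −[(0.80)(-0.25) − (-0.45)(-0.05)] = 0.2225
  C_31 = (-0.45)(-0.15) − (-0.20)(0.95) = 0.2575
  C_32 = −[(0.80)(-0.15) − (-0.20)(-0.45)] = 0.2100
  C_33 = (0.80)(0.95) − (-0.45)(-0.45) = 0.5575
det(I−A) = Σ_j (I−A)_1j·C_1j = (0.80)(0.7700) + (-0.45)(0.3900) + (-0.20)(0.1600) = 0.4085
adj(I−A) = Cᵀ =
  [ 0.7700   0.4325   0.2575]
  [ 0.3900   0.6700   0.2100]
  [ 0.1600   0.2225   0.5575]
(I − A)⁻¹ = adj(I−A) / det(I−A) ≈
  [   1.8849     1.0588     0.6304]
  [   0.9547     1.6401     0.5141]
  [   0.3917     0.5447     1.3647]
Δx = (I − A)⁻¹ Δd with Δd having +100 in the Sector 1 component and 0 elsewhere.
So Δx_2 = L_21 · (+100), where L_21 = adj(I−A)_21 / det(I−A) = 0.3900 / 0.4085.
Δx_2 = 0.3900 × (+100) / 0.4085 = 39.00 / 0.4085 ≈ 95.47.

Δx_2 = 95.47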